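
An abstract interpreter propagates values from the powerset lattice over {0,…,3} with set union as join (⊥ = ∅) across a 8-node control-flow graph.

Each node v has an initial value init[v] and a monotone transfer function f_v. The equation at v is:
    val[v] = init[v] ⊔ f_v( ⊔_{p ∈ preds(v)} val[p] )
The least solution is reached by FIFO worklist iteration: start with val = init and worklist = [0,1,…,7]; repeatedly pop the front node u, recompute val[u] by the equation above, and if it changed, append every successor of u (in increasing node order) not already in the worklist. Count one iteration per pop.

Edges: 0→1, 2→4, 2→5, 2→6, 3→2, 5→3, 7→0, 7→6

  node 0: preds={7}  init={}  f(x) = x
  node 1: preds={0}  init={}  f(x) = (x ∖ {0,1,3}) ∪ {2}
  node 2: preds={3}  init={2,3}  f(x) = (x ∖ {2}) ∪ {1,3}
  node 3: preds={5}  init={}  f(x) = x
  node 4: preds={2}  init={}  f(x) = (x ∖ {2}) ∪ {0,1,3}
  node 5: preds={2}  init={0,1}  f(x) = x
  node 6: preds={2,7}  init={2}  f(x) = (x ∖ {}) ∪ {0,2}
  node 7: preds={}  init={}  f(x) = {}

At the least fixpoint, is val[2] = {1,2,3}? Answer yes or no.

no

Worklist (14 pops):
  #1 pop 0: in={} → {} (no change)
  #2 pop 1: in={} → {2} (was {}); enqueue []
  #3 pop 2: in={} → {1,2,3} (was {2,3}); enqueue []
  #4 pop 3: in={0,1} → {0,1} (was {}); enqueue [2]
  #5 pop 4: in={1,2,3} → {0,1,3} (was {}); enqueue []
  #6 pop 5: in={1,2,3} → {0,1,2,3} (was {0,1}); enqueue [3]
  #7 pop 6: in={1,2,3} → {0,1,2,3} (was {2}); enqueue []
  #8 pop 7: in={} → {} (no change)
  #9 pop 2: in={0,1} → {0,1,2,3} (was {1,2,3}); enqueue [4,5,6]
  #10 pop 3: in={0,1,2,3} → {0,1,2,3} (was {0,1}); enqueue [2]
  #11 pop 4: in={0,1,2,3} → {0,1,3} (no change)
  #12 pop 5: in={0,1,2,3} → {0,1,2,3} (no change)
  #13 pop 6: in={0,1,2,3} → {0,1,2,3} (no change)
  #14 pop 2: in={0,1,2,3} → {0,1,2,3} (no change)

Fixpoint:
  val[0] = {}
  val[1] = {2}
  val[2] = {0,1,2,3}
  val[3] = {0,1,2,3}
  val[4] = {0,1,3}
  val[5] = {0,1,2,3}
  val[6] = {0,1,2,3}
  val[7] = {}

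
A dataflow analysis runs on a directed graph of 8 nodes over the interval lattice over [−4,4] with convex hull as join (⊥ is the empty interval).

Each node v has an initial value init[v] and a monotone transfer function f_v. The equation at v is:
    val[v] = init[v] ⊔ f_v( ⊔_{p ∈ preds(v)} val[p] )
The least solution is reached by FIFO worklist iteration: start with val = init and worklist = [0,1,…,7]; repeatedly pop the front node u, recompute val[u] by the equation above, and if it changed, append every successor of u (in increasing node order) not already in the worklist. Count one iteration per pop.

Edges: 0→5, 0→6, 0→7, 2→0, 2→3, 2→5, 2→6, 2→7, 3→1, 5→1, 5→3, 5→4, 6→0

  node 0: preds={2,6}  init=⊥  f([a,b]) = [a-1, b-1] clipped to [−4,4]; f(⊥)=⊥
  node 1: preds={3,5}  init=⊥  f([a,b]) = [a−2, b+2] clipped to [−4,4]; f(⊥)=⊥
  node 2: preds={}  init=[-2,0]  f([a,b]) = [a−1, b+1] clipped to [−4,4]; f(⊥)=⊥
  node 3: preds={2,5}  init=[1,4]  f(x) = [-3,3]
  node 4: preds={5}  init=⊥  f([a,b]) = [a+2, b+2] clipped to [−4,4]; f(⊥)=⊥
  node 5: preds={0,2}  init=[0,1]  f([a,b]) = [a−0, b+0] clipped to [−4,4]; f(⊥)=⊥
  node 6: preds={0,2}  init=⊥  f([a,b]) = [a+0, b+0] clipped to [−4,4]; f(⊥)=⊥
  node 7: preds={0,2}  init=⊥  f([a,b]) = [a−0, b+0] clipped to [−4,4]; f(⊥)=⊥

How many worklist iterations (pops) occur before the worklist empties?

Iteration log — 19 steps:
  step 1. node 0  ⊔preds=[-2,0]  new=[-3,-1]  old=⊥  +wl: 
  step 2. node 1  ⊔preds=[0,4]  new=[-2,4]  old=⊥  +wl: 
  step 3. node 2  ⊔preds=⊥  new=[-2,0]  stable
  step 4. node 3  ⊔preds=[-2,1]  new=[-3,4]  old=[1,4]  +wl: 1
  step 5. node 4  ⊔preds=[0,1]  new=[2,3]  old=⊥  +wl: 
  step 6. node 5  ⊔preds=[-3,0]  new=[-3,1]  old=[0,1]  +wl: 3,4
  step 7. node 6  ⊔preds=[-3,0]  new=[-3,0]  old=⊥  +wl: 0
  step 8. node 7  ⊔preds=[-3,0]  new=[-3,0]  old=⊥  +wl: 
  step 9. node 1  ⊔preds=[-3,4]  new=[-4,4]  old=[-2,4]  +wl: 
  step 10. node 3  ⊔preds=[-3,1]  new=[-3,4]  stable
  step 11. node 4  ⊔preds=[-3,1]  new=[-1,3]  old=[2,3]  +wl: 
  step 12. node 0  ⊔preds=[-3,0]  new=[-4,-1]  old=[-3,-1]  +wl: 5,6,7
  step 13. node 5  ⊔preds=[-4,0]  new=[-4,1]  old=[-3,1]  +wl: 1,3,4
  step 14. node 6  ⊔preds=[-4,0]  new=[-4,0]  old=[-3,0]  +wl: 0
  step 15. node 7  ⊔preds=[-4,0]  new=[-4,0]  old=[-3,0]  +wl: 
  step 16. node 1  ⊔preds=[-4,4]  new=[-4,4]  stable
  step 17. node 3  ⊔preds=[-4,1]  new=[-3,4]  stable
  step 18. node 4  ⊔preds=[-4,1]  new=[-2,3]  old=[-1,3]  +wl: 
  step 19. node 0  ⊔preds=[-4,0]  new=[-4,-1]  stable

Least fixpoint reached:
  node 0: [-4,-1]
  node 1: [-4,4]
  node 2: [-2,0]
  node 3: [-3,4]
  node 4: [-2,3]
  node 5: [-4,1]
  node 6: [-4,0]
  node 7: [-4,0]

19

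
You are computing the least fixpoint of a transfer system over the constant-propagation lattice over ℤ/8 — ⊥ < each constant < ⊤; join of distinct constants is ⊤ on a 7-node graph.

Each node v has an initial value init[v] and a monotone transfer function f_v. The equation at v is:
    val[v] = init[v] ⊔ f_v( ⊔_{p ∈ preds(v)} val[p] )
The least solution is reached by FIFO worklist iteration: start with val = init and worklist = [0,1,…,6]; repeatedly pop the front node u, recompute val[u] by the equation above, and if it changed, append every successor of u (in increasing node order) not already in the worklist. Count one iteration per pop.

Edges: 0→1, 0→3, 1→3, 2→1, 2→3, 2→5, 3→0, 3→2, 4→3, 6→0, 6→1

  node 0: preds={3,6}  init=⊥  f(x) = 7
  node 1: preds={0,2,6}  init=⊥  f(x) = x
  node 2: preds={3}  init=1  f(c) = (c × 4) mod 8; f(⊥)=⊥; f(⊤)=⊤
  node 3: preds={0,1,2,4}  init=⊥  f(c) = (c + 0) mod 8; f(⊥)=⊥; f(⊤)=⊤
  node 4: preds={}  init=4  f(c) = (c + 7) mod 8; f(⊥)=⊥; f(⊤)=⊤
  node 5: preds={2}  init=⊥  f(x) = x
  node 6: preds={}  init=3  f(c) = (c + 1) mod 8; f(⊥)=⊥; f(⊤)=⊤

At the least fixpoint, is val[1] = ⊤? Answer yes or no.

Iteration log — 12 steps:
  step 1. node 0  ⊔preds=3  new=7  old=⊥  +wl: 
  step 2. node 1  ⊔preds=⊤  new=⊤  old=⊥  +wl: 
  step 3. node 2  ⊔preds=⊥  new=1  stable
  step 4. node 3  ⊔preds=⊤  new=⊤  old=⊥  +wl: 0,2
  step 5. node 4  ⊔preds=⊥  new=4  stable
  step 6. node 5  ⊔preds=1  new=1  old=⊥  +wl: 
  step 7. node 6  ⊔preds=⊥  new=3  stable
  step 8. node 0  ⊔preds=⊤  new=7  stable
  step 9. node 2  ⊔preds=⊤  new=⊤  old=1  +wl: 1,3,5
  step 10. node 1  ⊔preds=⊤  new=⊤  stable
  step 11. node 3  ⊔preds=⊤  new=⊤  stable
  step 12. node 5  ⊔preds=⊤  new=⊤  old=1  +wl: 

Least fixpoint reached:
  node 0: 7
  node 1: ⊤
  node 2: ⊤
  node 3: ⊤
  node 4: 4
  node 5: ⊤
  node 6: 3

yes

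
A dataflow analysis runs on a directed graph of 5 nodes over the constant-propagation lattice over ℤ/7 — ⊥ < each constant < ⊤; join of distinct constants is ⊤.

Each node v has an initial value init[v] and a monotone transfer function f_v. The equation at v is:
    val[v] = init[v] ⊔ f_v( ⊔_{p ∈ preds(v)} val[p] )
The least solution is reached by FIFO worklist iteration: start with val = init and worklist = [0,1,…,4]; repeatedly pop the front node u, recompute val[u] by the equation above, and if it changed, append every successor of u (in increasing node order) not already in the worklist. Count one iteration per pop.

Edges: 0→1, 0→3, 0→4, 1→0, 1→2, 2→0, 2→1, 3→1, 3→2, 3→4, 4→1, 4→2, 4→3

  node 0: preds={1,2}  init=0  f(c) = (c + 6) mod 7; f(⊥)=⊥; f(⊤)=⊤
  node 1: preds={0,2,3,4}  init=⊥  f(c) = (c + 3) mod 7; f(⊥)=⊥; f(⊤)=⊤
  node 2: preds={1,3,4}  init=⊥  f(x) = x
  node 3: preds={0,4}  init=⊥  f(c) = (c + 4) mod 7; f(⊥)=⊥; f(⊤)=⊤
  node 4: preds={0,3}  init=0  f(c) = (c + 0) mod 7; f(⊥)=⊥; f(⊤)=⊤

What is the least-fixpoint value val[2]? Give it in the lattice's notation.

Iteration log — 13 steps:
  step 1. node 0  ⊔preds=⊥  new=0  stable
  step 2. node 1  ⊔preds=0  new=3  old=⊥  +wl: 0
  step 3. node 2  ⊔preds=⊤  new=⊤  old=⊥  +wl: 1
  step 4. node 3  ⊔preds=0  new=4  old=⊥  +wl: 2
  step 5. node 4  ⊔preds=⊤  new=⊤  old=0  +wl: 3
  step 6. node 0  ⊔preds=⊤  new=⊤  old=0  +wl: 4
  step 7. node 1  ⊔preds=⊤  new=⊤  old=3  +wl: 0
  step 8. node 2  ⊔preds=⊤  new=⊤  stable
  step 9. node 3  ⊔preds=⊤  new=⊤  old=4  +wl: 1,2
  step 10. node 4  ⊔preds=⊤  new=⊤  stable
  step 11. node 0  ⊔preds=⊤  new=⊤  stable
  step 12. node 1  ⊔preds=⊤  new=⊤  stable
  step 13. node 2  ⊔preds=⊤  new=⊤  stable

Least fixpoint reached:
  node 0: ⊤
  node 1: ⊤
  node 2: ⊤
  node 3: ⊤
  node 4: ⊤

⊤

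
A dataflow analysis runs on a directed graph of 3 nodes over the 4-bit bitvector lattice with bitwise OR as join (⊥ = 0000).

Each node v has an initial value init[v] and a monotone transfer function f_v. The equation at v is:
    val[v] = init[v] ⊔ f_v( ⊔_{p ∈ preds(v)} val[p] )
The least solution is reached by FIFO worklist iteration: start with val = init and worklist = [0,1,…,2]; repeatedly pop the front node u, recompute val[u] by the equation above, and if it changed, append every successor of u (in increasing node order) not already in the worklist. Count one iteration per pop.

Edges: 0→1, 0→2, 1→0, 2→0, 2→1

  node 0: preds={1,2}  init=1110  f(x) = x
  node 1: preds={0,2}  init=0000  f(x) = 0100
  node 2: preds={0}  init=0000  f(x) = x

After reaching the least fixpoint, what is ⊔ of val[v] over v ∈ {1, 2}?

1110

Iteration log — 5 steps:
  step 1. node 0  ⊔preds=0000  new=1110  stable
  step 2. node 1  ⊔preds=1110  new=0100  old=0000  +wl: 0
  step 3. node 2  ⊔preds=1110  new=1110  old=0000  +wl: 1
  step 4. node 0  ⊔preds=1110  new=1110  stable
  step 5. node 1  ⊔preds=1110  new=0100  stable

Least fixpoint reached:
  node 0: 1110
  node 1: 0100
  node 2: 1110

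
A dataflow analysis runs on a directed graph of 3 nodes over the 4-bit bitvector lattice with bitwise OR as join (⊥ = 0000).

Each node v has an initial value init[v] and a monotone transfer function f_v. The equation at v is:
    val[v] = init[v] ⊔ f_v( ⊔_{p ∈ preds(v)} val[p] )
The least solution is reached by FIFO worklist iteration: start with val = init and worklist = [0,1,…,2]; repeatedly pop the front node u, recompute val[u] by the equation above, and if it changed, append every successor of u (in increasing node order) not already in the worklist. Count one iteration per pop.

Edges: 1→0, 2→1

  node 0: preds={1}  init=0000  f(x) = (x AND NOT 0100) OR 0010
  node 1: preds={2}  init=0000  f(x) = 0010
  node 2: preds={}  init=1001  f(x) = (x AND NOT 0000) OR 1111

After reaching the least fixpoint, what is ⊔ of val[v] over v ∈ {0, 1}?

0010

Worklist (5 pops):
  #1 pop 0: in=0000 → 0010 (was 0000); enqueue []
  #2 pop 1: in=1001 → 0010 (was 0000); enqueue [0]
  #3 pop 2: in=0000 → 1111 (was 1001); enqueue [1]
  #4 pop 0: in=0010 → 0010 (no change)
  #5 pop 1: in=1111 → 0010 (no change)

Fixpoint:
  val[0] = 0010
  val[1] = 0010
  val[2] = 1111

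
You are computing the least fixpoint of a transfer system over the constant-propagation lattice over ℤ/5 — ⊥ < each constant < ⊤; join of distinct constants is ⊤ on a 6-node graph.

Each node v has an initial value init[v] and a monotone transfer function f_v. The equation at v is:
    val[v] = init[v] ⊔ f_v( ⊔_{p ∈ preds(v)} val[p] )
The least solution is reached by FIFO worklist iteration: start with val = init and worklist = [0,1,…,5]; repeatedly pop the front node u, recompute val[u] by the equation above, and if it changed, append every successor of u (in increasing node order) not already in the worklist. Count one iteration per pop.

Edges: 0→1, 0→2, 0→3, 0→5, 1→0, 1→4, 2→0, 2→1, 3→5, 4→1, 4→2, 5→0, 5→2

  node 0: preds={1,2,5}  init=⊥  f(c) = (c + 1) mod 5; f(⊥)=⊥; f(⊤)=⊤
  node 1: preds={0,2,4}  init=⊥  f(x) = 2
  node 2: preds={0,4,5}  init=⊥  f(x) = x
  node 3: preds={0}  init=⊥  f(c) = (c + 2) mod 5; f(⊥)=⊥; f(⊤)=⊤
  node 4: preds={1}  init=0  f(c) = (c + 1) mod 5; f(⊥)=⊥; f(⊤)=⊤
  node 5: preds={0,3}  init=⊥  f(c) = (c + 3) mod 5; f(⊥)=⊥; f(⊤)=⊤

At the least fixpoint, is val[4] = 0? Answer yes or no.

no

Trace (14 dequeues):
  [1] u=0 | in ⊥ | out ⊥ | ==
  [2] u=1 | in 0 | out 2 | prev ⊥ | push {0}
  [3] u=2 | in 0 | out 0 | prev ⊥ | push {1}
  [4] u=3 | in ⊥ | out ⊥ | ==
  [5] u=4 | in 2 | out ⊤ | prev 0 | push {2}
  [6] u=5 | in ⊥ | out ⊥ | ==
  [7] u=0 | in ⊤ | out ⊤ | prev ⊥ | push {3,5}
  [8] u=1 | in ⊤ | out 2 | ==
  [9] u=2 | in ⊤ | out ⊤ | prev 0 | push {0,1}
  [10] u=3 | in ⊤ | out ⊤ | prev ⊥ | push {}
  [11] u=5 | in ⊤ | out ⊤ | prev ⊥ | push {2}
  [12] u=0 | in ⊤ | out ⊤ | ==
  [13] u=1 | in ⊤ | out 2 | ==
  [14] u=2 | in ⊤ | out ⊤ | ==

Converged values:
  [0] ⊤
  [1] 2
  [2] ⊤
  [3] ⊤
  [4] ⊤
  [5] ⊤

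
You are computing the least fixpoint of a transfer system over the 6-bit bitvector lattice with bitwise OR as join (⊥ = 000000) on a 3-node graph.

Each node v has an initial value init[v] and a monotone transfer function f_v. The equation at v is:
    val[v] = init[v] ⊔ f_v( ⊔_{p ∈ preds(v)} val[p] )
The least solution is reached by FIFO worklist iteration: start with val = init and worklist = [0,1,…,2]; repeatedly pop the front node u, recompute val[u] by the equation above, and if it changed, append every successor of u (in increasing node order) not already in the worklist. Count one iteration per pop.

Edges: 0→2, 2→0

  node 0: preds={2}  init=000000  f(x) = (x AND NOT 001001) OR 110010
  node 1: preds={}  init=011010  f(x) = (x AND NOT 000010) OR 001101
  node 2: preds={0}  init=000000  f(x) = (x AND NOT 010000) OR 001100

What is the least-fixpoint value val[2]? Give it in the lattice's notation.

101110

Worklist (5 pops):
  #1 pop 0: in=000000 → 110010 (was 000000); enqueue []
  #2 pop 1: in=000000 → 011111 (was 011010); enqueue []
  #3 pop 2: in=110010 → 101110 (was 000000); enqueue [0]
  #4 pop 0: in=101110 → 110110 (was 110010); enqueue [2]
  #5 pop 2: in=110110 → 101110 (no change)

Fixpoint:
  val[0] = 110110
  val[1] = 011111
  val[2] = 101110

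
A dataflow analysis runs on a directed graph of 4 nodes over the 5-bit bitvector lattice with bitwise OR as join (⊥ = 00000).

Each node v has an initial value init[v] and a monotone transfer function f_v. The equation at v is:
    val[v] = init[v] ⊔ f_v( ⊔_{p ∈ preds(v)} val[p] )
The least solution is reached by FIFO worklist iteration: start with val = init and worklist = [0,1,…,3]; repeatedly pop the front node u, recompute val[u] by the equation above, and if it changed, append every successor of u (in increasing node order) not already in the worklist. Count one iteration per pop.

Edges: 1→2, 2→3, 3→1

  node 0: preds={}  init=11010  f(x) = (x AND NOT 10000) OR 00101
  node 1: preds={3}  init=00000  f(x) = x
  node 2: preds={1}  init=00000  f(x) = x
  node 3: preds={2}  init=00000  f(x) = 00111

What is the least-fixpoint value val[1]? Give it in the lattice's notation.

00111

Iteration log — 7 steps:
  step 1. node 0  ⊔preds=00000  new=11111  old=11010  +wl: 
  step 2. node 1  ⊔preds=00000  new=00000  stable
  step 3. node 2  ⊔preds=00000  new=00000  stable
  step 4. node 3  ⊔preds=00000  new=00111  old=00000  +wl: 1
  step 5. node 1  ⊔preds=00111  new=00111  old=00000  +wl: 2
  step 6. node 2  ⊔preds=00111  new=00111  old=00000  +wl: 3
  step 7. node 3  ⊔preds=00111  new=00111  stable

Least fixpoint reached:
  node 0: 11111
  node 1: 00111
  node 2: 00111
  node 3: 00111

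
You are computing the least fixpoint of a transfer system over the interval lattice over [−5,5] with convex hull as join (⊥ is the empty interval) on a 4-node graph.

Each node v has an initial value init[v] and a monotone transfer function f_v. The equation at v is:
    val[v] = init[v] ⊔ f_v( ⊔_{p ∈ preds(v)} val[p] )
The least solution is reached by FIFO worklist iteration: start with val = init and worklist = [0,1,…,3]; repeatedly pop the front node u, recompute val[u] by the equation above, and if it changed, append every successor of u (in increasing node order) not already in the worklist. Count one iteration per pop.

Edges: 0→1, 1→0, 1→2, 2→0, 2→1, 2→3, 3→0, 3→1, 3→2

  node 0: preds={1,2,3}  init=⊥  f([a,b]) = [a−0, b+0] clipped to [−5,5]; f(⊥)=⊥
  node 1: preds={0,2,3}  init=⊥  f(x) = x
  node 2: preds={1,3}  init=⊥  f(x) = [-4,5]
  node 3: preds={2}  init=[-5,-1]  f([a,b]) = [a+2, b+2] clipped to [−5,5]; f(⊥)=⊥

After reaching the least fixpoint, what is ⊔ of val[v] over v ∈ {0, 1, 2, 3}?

Trace (8 dequeues):
  [1] u=0 | in [-5,-1] | out [-5,-1] | prev ⊥ | push {}
  [2] u=1 | in [-5,-1] | out [-5,-1] | prev ⊥ | push {0}
  [3] u=2 | in [-5,-1] | out [-4,5] | prev ⊥ | push {1}
  [4] u=3 | in [-4,5] | out [-5,5] | prev [-5,-1] | push {2}
  [5] u=0 | in [-5,5] | out [-5,5] | prev [-5,-1] | push {}
  [6] u=1 | in [-5,5] | out [-5,5] | prev [-5,-1] | push {0}
  [7] u=2 | in [-5,5] | out [-4,5] | ==
  [8] u=0 | in [-5,5] | out [-5,5] | ==

Converged values:
  [0] [-5,5]
  [1] [-5,5]
  [2] [-4,5]
  [3] [-5,5]

[-5,5]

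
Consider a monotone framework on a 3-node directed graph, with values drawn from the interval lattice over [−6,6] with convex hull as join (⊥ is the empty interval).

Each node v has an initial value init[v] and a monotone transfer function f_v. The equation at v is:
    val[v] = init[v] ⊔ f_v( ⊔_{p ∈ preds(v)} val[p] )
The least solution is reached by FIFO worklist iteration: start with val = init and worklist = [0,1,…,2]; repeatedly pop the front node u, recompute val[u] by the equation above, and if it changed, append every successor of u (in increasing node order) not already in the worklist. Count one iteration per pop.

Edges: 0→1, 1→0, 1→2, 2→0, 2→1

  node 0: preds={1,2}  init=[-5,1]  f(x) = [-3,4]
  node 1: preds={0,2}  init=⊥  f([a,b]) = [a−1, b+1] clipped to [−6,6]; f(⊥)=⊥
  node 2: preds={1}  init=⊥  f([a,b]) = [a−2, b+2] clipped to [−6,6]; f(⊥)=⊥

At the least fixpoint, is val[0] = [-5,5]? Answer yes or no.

Worklist (7 pops):
  #1 pop 0: in=⊥ → [-5,4] (was [-5,1]); enqueue []
  #2 pop 1: in=[-5,4] → [-6,5] (was ⊥); enqueue [0]
  #3 pop 2: in=[-6,5] → [-6,6] (was ⊥); enqueue [1]
  #4 pop 0: in=[-6,6] → [-5,4] (no change)
  #5 pop 1: in=[-6,6] → [-6,6] (was [-6,5]); enqueue [0,2]
  #6 pop 0: in=[-6,6] → [-5,4] (no change)
  #7 pop 2: in=[-6,6] → [-6,6] (no change)

Fixpoint:
  val[0] = [-5,4]
  val[1] = [-6,6]
  val[2] = [-6,6]

no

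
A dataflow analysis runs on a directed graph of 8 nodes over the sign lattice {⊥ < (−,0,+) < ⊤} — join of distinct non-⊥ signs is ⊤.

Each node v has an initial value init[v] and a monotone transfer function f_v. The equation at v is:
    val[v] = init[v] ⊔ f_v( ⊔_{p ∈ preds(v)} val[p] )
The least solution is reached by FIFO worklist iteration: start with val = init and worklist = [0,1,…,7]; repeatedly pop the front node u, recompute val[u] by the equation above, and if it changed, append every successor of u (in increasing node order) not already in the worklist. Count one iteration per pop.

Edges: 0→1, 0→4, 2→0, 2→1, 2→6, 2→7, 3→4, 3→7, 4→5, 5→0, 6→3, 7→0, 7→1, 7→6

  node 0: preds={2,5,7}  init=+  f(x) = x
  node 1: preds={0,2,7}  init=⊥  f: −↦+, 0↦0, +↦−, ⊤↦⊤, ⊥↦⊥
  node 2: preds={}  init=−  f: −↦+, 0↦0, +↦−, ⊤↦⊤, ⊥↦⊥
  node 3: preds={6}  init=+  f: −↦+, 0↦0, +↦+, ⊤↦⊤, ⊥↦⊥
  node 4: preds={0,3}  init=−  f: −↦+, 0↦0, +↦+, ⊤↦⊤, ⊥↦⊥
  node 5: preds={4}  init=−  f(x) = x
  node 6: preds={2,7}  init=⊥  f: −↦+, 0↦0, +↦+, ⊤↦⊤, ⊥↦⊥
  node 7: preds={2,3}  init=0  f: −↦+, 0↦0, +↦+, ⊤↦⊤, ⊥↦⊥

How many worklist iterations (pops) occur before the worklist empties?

14

Worklist (14 pops):
  #1 pop 0: in=⊤ → ⊤ (was +); enqueue []
  #2 pop 1: in=⊤ → ⊤ (was ⊥); enqueue []
  #3 pop 2: in=⊥ → − (no change)
  #4 pop 3: in=⊥ → + (no change)
  #5 pop 4: in=⊤ → ⊤ (was −); enqueue []
  #6 pop 5: in=⊤ → ⊤ (was −); enqueue [0]
  #7 pop 6: in=⊤ → ⊤ (was ⊥); enqueue [3]
  #8 pop 7: in=⊤ → ⊤ (was 0); enqueue [1,6]
  #9 pop 0: in=⊤ → ⊤ (no change)
  #10 pop 3: in=⊤ → ⊤ (was +); enqueue [4,7]
  #11 pop 1: in=⊤ → ⊤ (no change)
  #12 pop 6: in=⊤ → ⊤ (no change)
  #13 pop 4: in=⊤ → ⊤ (no change)
  #14 pop 7: in=⊤ → ⊤ (no change)

Fixpoint:
  val[0] = ⊤
  val[1] = ⊤
  val[2] = −
  val[3] = ⊤
  val[4] = ⊤
  val[5] = ⊤
  val[6] = ⊤
  val[7] = ⊤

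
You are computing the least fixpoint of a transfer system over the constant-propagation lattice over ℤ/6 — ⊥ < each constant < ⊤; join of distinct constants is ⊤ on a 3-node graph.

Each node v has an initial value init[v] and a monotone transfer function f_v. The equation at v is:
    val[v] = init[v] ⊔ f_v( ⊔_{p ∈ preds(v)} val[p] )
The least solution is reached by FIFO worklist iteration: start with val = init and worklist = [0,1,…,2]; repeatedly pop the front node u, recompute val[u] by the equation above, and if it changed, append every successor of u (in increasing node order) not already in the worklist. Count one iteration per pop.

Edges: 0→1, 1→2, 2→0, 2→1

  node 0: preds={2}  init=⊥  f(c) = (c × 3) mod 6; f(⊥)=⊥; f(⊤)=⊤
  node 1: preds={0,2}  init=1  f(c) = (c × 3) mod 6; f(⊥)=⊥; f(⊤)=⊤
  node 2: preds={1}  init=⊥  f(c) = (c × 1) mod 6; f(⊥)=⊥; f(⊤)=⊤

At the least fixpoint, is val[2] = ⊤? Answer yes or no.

yes

Iteration log — 8 steps:
  step 1. node 0  ⊔preds=⊥  new=⊥  stable
  step 2. node 1  ⊔preds=⊥  new=1  stable
  step 3. node 2  ⊔preds=1  new=1  old=⊥  +wl: 0,1
  step 4. node 0  ⊔preds=1  new=3  old=⊥  +wl: 
  step 5. node 1  ⊔preds=⊤  new=⊤  old=1  +wl: 2
  step 6. node 2  ⊔preds=⊤  new=⊤  old=1  +wl: 0,1
  step 7. node 0  ⊔preds=⊤  new=⊤  old=3  +wl: 
  step 8. node 1  ⊔preds=⊤  new=⊤  stable

Least fixpoint reached:
  node 0: ⊤
  node 1: ⊤
  node 2: ⊤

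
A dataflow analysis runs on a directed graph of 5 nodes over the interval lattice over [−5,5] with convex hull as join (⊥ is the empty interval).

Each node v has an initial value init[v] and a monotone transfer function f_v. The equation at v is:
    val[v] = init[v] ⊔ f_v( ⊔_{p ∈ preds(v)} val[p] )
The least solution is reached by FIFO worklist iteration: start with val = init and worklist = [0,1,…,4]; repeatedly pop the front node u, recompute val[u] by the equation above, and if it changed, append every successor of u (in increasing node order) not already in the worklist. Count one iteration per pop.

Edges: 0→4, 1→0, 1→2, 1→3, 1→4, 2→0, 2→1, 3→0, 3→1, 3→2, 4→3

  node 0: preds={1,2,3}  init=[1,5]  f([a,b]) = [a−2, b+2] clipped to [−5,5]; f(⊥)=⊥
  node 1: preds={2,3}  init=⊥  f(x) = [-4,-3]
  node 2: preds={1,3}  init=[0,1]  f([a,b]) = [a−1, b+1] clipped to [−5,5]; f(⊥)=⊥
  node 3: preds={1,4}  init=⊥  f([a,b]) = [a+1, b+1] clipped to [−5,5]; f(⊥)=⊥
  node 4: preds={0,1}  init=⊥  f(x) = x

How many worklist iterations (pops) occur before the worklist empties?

Trace (17 dequeues):
  [1] u=0 | in [0,1] | out [-2,5] | prev [1,5] | push {}
  [2] u=1 | in [0,1] | out [-4,-3] | prev ⊥ | push {0}
  [3] u=2 | in [-4,-3] | out [-5,1] | prev [0,1] | push {1}
  [4] u=3 | in [-4,-3] | out [-3,-2] | prev ⊥ | push {2}
  [5] u=4 | in [-4,5] | out [-4,5] | prev ⊥ | push {3}
  [6] u=0 | in [-5,1] | out [-5,5] | prev [-2,5] | push {4}
  [7] u=1 | in [-5,1] | out [-4,-3] | ==
  [8] u=2 | in [-4,-2] | out [-5,1] | ==
  [9] u=3 | in [-4,5] | out [-3,5] | prev [-3,-2] | push {0,1,2}
  [10] u=4 | in [-5,5] | out [-5,5] | prev [-4,5] | push {3}
  [11] u=0 | in [-5,5] | out [-5,5] | ==
  [12] u=1 | in [-5,5] | out [-4,-3] | ==
  [13] u=2 | in [-4,5] | out [-5,5] | prev [-5,1] | push {0,1}
  [14] u=3 | in [-5,5] | out [-4,5] | prev [-3,5] | push {2}
  [15] u=0 | in [-5,5] | out [-5,5] | ==
  [16] u=1 | in [-5,5] | out [-4,-3] | ==
  [17] u=2 | in [-4,5] | out [-5,5] | ==

Converged values:
  [0] [-5,5]
  [1] [-4,-3]
  [2] [-5,5]
  [3] [-4,5]
  [4] [-5,5]

17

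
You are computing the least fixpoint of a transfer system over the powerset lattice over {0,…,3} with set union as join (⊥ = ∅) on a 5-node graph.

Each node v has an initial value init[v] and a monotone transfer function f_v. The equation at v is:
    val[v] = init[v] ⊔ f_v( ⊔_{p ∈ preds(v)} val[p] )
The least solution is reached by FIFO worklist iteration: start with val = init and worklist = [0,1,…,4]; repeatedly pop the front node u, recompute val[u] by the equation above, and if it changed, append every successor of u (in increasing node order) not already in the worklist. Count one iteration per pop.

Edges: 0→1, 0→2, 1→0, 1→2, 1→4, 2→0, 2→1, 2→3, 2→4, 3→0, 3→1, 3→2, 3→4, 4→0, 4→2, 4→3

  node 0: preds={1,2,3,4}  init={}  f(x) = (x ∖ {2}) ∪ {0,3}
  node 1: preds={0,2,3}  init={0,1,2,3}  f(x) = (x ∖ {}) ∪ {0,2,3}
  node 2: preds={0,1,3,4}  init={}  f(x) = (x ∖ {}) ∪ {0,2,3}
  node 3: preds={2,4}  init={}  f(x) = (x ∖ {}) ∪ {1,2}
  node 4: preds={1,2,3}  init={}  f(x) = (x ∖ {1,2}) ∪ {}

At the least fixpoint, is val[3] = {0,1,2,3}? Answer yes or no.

Worklist (9 pops):
  #1 pop 0: in={0,1,2,3} → {0,1,3} (was {}); enqueue []
  #2 pop 1: in={0,1,3} → {0,1,2,3} (no change)
  #3 pop 2: in={0,1,2,3} → {0,1,2,3} (was {}); enqueue [0,1]
  #4 pop 3: in={0,1,2,3} → {0,1,2,3} (was {}); enqueue [2]
  #5 pop 4: in={0,1,2,3} → {0,3} (was {}); enqueue [3]
  #6 pop 0: in={0,1,2,3} → {0,1,3} (no change)
  #7 pop 1: in={0,1,2,3} → {0,1,2,3} (no change)
  #8 pop 2: in={0,1,2,3} → {0,1,2,3} (no change)
  #9 pop 3: in={0,1,2,3} → {0,1,2,3} (no change)

Fixpoint:
  val[0] = {0,1,3}
  val[1] = {0,1,2,3}
  val[2] = {0,1,2,3}
  val[3] = {0,1,2,3}
  val[4] = {0,3}

yes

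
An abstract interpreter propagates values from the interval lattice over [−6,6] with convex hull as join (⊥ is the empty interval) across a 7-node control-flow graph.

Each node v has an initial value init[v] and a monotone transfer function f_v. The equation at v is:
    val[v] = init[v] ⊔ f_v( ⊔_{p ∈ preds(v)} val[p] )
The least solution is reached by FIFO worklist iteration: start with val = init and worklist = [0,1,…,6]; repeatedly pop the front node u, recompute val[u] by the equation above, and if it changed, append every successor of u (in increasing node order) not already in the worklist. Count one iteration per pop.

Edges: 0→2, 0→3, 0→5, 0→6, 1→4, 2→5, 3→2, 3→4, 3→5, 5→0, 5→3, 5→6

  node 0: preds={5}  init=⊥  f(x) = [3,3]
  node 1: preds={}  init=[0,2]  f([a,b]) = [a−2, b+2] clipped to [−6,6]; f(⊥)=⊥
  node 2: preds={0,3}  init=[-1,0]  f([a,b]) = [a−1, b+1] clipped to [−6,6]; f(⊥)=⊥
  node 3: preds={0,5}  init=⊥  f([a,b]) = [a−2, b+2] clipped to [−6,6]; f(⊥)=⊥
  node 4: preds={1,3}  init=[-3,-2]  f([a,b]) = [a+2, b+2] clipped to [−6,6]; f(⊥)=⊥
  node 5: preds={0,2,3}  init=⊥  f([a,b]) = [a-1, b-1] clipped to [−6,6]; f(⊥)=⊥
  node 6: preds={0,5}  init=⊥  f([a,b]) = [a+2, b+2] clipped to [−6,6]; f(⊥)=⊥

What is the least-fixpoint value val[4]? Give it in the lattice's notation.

[-4,6]

Trace (23 dequeues):
  [1] u=0 | in ⊥ | out [3,3] | prev ⊥ | push {}
  [2] u=1 | in ⊥ | out [0,2] | ==
  [3] u=2 | in [3,3] | out [-1,4] | prev [-1,0] | push {}
  [4] u=3 | in [3,3] | out [1,5] | prev ⊥ | push {2}
  [5] u=4 | in [0,5] | out [-3,6] | prev [-3,-2] | push {}
  [6] u=5 | in [-1,5] | out [-2,4] | prev ⊥ | push {0,3}
  [7] u=6 | in [-2,4] | out [0,6] | prev ⊥ | push {}
  [8] u=2 | in [1,5] | out [-1,6] | prev [-1,4] | push {5}
  [9] u=0 | in [-2,4] | out [3,3] | ==
  [10] u=3 | in [-2,4] | out [-4,6] | prev [1,5] | push {2,4}
  [11] u=5 | in [-4,6] | out [-5,5] | prev [-2,4] | push {0,3,6}
  [12] u=2 | in [-4,6] | out [-5,6] | prev [-1,6] | push {5}
  [13] u=4 | in [-4,6] | out [-3,6] | ==
  [14] u=0 | in [-5,5] | out [3,3] | ==
  [15] u=3 | in [-5,5] | out [-6,6] | prev [-4,6] | push {2,4}
  [16] u=6 | in [-5,5] | out [-3,6] | prev [0,6] | push {}
  [17] u=5 | in [-6,6] | out [-6,5] | prev [-5,5] | push {0,3,6}
  [18] u=2 | in [-6,6] | out [-6,6] | prev [-5,6] | push {5}
  [19] u=4 | in [-6,6] | out [-4,6] | prev [-3,6] | push {}
  [20] u=0 | in [-6,5] | out [3,3] | ==
  [21] u=3 | in [-6,5] | out [-6,6] | ==
  [22] u=6 | in [-6,5] | out [-4,6] | prev [-3,6] | push {}
  [23] u=5 | in [-6,6] | out [-6,5] | ==

Converged values:
  [0] [3,3]
  [1] [0,2]
  [2] [-6,6]
  [3] [-6,6]
  [4] [-4,6]
  [5] [-6,5]
  [6] [-4,6]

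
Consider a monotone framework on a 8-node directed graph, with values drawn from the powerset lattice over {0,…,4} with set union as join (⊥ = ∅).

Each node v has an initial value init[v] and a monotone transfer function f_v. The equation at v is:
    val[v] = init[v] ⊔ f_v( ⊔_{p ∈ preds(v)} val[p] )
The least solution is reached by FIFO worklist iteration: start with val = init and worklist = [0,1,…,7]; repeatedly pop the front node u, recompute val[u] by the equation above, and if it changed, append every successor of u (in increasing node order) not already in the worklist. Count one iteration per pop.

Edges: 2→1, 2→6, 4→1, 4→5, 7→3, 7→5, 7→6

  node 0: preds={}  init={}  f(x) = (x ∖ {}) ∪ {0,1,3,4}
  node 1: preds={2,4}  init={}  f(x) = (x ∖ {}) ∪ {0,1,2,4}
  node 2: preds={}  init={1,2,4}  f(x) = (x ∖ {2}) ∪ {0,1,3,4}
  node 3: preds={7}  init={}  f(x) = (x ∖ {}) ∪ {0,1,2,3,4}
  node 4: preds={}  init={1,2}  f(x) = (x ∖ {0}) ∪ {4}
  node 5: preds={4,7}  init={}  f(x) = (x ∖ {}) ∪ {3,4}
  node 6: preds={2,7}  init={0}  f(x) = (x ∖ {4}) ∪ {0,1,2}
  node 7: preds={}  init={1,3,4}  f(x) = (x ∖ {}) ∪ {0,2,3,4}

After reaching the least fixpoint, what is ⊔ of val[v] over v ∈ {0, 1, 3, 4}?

Trace (12 dequeues):
  [1] u=0 | in {} | out {0,1,3,4} | prev {} | push {}
  [2] u=1 | in {1,2,4} | out {0,1,2,4} | prev {} | push {}
  [3] u=2 | in {} | out {0,1,2,3,4} | prev {1,2,4} | push {1}
  [4] u=3 | in {1,3,4} | out {0,1,2,3,4} | prev {} | push {}
  [5] u=4 | in {} | out {1,2,4} | prev {1,2} | push {}
  [6] u=5 | in {1,2,3,4} | out {1,2,3,4} | prev {} | push {}
  [7] u=6 | in {0,1,2,3,4} | out {0,1,2,3} | prev {0} | push {}
  [8] u=7 | in {} | out {0,1,2,3,4} | prev {1,3,4} | push {3,5,6}
  [9] u=1 | in {0,1,2,3,4} | out {0,1,2,3,4} | prev {0,1,2,4} | push {}
  [10] u=3 | in {0,1,2,3,4} | out {0,1,2,3,4} | ==
  [11] u=5 | in {0,1,2,3,4} | out {0,1,2,3,4} | prev {1,2,3,4} | push {}
  [12] u=6 | in {0,1,2,3,4} | out {0,1,2,3} | ==

Converged values:
  [0] {0,1,3,4}
  [1] {0,1,2,3,4}
  [2] {0,1,2,3,4}
  [3] {0,1,2,3,4}
  [4] {1,2,4}
  [5] {0,1,2,3,4}
  [6] {0,1,2,3}
  [7] {0,1,2,3,4}

{0,1,2,3,4}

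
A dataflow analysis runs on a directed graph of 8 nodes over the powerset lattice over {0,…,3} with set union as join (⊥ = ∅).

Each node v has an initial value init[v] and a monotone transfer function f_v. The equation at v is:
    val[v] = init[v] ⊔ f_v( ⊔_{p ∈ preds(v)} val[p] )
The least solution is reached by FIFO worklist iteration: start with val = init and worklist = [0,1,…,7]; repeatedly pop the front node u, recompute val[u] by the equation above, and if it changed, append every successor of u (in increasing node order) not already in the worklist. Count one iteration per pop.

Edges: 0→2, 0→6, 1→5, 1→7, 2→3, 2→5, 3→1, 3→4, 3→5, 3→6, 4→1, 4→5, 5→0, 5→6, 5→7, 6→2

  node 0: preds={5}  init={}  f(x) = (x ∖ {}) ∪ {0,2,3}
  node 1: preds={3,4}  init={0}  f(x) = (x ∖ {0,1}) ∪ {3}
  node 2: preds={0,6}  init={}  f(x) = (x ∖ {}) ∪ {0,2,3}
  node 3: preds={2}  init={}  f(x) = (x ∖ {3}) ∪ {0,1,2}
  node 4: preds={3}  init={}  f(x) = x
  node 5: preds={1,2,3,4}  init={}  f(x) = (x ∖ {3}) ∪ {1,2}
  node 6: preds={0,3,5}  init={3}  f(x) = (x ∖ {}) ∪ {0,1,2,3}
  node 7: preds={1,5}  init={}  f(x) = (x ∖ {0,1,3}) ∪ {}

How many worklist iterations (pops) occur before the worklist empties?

15

Trace (15 dequeues):
  [1] u=0 | in {} | out {0,2,3} | prev {} | push {}
  [2] u=1 | in {} | out {0,3} | prev {0} | push {}
  [3] u=2 | in {0,2,3} | out {0,2,3} | prev {} | push {}
  [4] u=3 | in {0,2,3} | out {0,1,2} | prev {} | push {1}
  [5] u=4 | in {0,1,2} | out {0,1,2} | prev {} | push {}
  [6] u=5 | in {0,1,2,3} | out {0,1,2} | prev {} | push {0}
  [7] u=6 | in {0,1,2,3} | out {0,1,2,3} | prev {3} | push {2}
  [8] u=7 | in {0,1,2,3} | out {2} | prev {} | push {}
  [9] u=1 | in {0,1,2} | out {0,2,3} | prev {0,3} | push {5,7}
  [10] u=0 | in {0,1,2} | out {0,1,2,3} | prev {0,2,3} | push {6}
  [11] u=2 | in {0,1,2,3} | out {0,1,2,3} | prev {0,2,3} | push {3}
  [12] u=5 | in {0,1,2,3} | out {0,1,2} | ==
  [13] u=7 | in {0,1,2,3} | out {2} | ==
  [14] u=6 | in {0,1,2,3} | out {0,1,2,3} | ==
  [15] u=3 | in {0,1,2,3} | out {0,1,2} | ==

Converged values:
  [0] {0,1,2,3}
  [1] {0,2,3}
  [2] {0,1,2,3}
  [3] {0,1,2}
  [4] {0,1,2}
  [5] {0,1,2}
  [6] {0,1,2,3}
  [7] {2}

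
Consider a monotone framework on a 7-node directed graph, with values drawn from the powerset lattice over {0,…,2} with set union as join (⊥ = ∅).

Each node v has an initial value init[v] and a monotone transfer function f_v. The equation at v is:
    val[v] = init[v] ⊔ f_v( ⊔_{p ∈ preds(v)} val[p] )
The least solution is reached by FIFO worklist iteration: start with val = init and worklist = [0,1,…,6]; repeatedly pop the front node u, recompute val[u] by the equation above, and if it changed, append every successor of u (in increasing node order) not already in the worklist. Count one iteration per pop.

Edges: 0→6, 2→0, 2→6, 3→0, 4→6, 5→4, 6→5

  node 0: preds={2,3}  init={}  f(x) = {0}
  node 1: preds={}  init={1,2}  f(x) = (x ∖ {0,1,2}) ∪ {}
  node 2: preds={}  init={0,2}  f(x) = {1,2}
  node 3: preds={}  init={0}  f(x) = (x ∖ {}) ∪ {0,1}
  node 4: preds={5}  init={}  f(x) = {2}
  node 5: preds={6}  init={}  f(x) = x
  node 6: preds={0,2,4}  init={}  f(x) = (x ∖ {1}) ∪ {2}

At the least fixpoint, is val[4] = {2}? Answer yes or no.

yes

Trace (10 dequeues):
  [1] u=0 | in {0,2} | out {0} | prev {} | push {}
  [2] u=1 | in {} | out {1,2} | ==
  [3] u=2 | in {} | out {0,1,2} | prev {0,2} | push {0}
  [4] u=3 | in {} | out {0,1} | prev {0} | push {}
  [5] u=4 | in {} | out {2} | prev {} | push {}
  [6] u=5 | in {} | out {} | ==
  [7] u=6 | in {0,1,2} | out {0,2} | prev {} | push {5}
  [8] u=0 | in {0,1,2} | out {0} | ==
  [9] u=5 | in {0,2} | out {0,2} | prev {} | push {4}
  [10] u=4 | in {0,2} | out {2} | ==

Converged values:
  [0] {0}
  [1] {1,2}
  [2] {0,1,2}
  [3] {0,1}
  [4] {2}
  [5] {0,2}
  [6] {0,2}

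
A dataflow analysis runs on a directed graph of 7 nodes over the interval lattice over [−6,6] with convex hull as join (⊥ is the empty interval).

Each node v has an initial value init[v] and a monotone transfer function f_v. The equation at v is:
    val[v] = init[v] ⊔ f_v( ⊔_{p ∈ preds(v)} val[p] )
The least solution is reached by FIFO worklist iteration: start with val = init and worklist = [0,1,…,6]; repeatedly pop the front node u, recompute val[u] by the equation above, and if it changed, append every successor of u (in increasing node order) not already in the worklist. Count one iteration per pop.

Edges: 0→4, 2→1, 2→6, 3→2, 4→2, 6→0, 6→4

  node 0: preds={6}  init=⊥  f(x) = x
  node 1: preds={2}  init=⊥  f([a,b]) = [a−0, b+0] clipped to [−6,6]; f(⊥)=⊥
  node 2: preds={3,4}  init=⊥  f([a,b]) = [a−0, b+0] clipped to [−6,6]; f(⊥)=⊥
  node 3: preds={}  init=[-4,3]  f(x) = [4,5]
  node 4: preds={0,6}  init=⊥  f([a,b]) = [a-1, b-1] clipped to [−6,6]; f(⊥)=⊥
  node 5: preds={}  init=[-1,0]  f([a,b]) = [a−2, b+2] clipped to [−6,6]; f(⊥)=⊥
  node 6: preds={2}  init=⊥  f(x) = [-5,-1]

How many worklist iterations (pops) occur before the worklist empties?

16

Worklist (16 pops):
  #1 pop 0: in=⊥ → ⊥ (no change)
  #2 pop 1: in=⊥ → ⊥ (no change)
  #3 pop 2: in=[-4,3] → [-4,3] (was ⊥); enqueue [1]
  #4 pop 3: in=⊥ → [-4,5] (was [-4,3]); enqueue [2]
  #5 pop 4: in=⊥ → ⊥ (no change)
  #6 pop 5: in=⊥ → [-1,0] (no change)
  #7 pop 6: in=[-4,3] → [-5,-1] (was ⊥); enqueue [0,4]
  #8 pop 1: in=[-4,3] → [-4,3] (was ⊥); enqueue []
  #9 pop 2: in=[-4,5] → [-4,5] (was [-4,3]); enqueue [1,6]
  #10 pop 0: in=[-5,-1] → [-5,-1] (was ⊥); enqueue []
  #11 pop 4: in=[-5,-1] → [-6,-2] (was ⊥); enqueue [2]
  #12 pop 1: in=[-4,5] → [-4,5] (was [-4,3]); enqueue []
  #13 pop 6: in=[-4,5] → [-5,-1] (no change)
  #14 pop 2: in=[-6,5] → [-6,5] (was [-4,5]); enqueue [1,6]
  #15 pop 1: in=[-6,5] → [-6,5] (was [-4,5]); enqueue []
  #16 pop 6: in=[-6,5] → [-5,-1] (no change)

Fixpoint:
  val[0] = [-5,-1]
  val[1] = [-6,5]
  val[2] = [-6,5]
  val[3] = [-4,5]
  val[4] = [-6,-2]
  val[5] = [-1,0]
  val[6] = [-5,-1]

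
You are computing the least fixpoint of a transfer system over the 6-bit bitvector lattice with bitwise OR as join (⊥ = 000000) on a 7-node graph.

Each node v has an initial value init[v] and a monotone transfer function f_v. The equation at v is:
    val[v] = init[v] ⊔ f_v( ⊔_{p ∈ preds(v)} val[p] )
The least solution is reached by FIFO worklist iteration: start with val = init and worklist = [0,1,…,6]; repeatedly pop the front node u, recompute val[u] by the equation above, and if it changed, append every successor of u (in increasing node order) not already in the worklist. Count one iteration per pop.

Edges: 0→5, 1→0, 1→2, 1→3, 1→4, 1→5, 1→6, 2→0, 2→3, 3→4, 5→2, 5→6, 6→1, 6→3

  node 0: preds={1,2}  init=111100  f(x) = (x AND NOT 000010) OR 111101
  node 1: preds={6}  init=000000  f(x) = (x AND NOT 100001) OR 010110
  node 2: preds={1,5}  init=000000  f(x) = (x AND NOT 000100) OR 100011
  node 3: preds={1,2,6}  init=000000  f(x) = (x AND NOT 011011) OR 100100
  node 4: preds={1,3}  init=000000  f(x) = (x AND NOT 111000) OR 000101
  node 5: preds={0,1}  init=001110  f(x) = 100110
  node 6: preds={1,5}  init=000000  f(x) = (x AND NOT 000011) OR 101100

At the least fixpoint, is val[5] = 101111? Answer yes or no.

no

Trace (16 dequeues):
  [1] u=0 | in 000000 | out 111101 | prev 111100 | push {}
  [2] u=1 | in 000000 | out 010110 | prev 000000 | push {0}
  [3] u=2 | in 011110 | out 111011 | prev 000000 | push {}
  [4] u=3 | in 111111 | out 100100 | prev 000000 | push {}
  [5] u=4 | in 110110 | out 000111 | prev 000000 | push {}
  [6] u=5 | in 111111 | out 101110 | prev 001110 | push {2}
  [7] u=6 | in 111110 | out 111100 | prev 000000 | push {1,3}
  [8] u=0 | in 111111 | out 111101 | ==
  [9] u=2 | in 111110 | out 111011 | ==
  [10] u=1 | in 111100 | out 011110 | prev 010110 | push {0,2,4,5,6}
  [11] u=3 | in 111111 | out 100100 | ==
  [12] u=0 | in 111111 | out 111101 | ==
  [13] u=2 | in 111110 | out 111011 | ==
  [14] u=4 | in 111110 | out 000111 | ==
  [15] u=5 | in 111111 | out 101110 | ==
  [16] u=6 | in 111110 | out 111100 | ==

Converged values:
  [0] 111101
  [1] 011110
  [2] 111011
  [3] 100100
  [4] 000111
  [5] 101110
  [6] 111100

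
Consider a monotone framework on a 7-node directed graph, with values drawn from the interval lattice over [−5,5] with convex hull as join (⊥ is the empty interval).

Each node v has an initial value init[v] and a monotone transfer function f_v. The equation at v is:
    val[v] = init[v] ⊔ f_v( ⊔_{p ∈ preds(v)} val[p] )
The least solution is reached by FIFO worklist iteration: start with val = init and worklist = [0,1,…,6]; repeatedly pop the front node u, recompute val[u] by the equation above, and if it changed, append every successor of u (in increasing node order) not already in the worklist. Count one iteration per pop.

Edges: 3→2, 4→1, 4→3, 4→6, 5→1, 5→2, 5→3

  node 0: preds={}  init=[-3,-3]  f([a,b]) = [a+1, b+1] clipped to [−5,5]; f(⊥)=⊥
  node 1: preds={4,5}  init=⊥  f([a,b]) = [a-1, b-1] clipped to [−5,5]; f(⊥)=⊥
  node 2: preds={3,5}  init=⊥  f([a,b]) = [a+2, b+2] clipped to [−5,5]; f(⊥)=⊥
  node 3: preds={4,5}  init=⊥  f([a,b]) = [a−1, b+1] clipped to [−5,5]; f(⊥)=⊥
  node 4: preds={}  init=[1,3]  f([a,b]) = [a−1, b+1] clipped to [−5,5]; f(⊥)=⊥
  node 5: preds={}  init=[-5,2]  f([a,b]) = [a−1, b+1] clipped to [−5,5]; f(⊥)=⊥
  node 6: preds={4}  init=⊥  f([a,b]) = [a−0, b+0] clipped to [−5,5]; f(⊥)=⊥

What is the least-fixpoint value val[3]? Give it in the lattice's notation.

Worklist (8 pops):
  #1 pop 0: in=⊥ → [-3,-3] (no change)
  #2 pop 1: in=[-5,3] → [-5,2] (was ⊥); enqueue []
  #3 pop 2: in=[-5,2] → [-3,4] (was ⊥); enqueue []
  #4 pop 3: in=[-5,3] → [-5,4] (was ⊥); enqueue [2]
  #5 pop 4: in=⊥ → [1,3] (no change)
  #6 pop 5: in=⊥ → [-5,2] (no change)
  #7 pop 6: in=[1,3] → [1,3] (was ⊥); enqueue []
  #8 pop 2: in=[-5,4] → [-3,5] (was [-3,4]); enqueue []

Fixpoint:
  val[0] = [-3,-3]
  val[1] = [-5,2]
  val[2] = [-3,5]
  val[3] = [-5,4]
  val[4] = [1,3]
  val[5] = [-5,2]
  val[6] = [1,3]

[-5,4]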